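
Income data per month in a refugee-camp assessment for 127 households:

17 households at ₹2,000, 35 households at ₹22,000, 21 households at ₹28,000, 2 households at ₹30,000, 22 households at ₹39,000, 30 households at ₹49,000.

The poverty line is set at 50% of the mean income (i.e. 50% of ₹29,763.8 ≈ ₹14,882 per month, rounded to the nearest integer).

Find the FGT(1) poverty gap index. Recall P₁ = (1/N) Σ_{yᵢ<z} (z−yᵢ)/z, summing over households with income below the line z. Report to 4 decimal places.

Incomes under z: 17×₹2,000 (q = 17 of N = 127).
Normalized shortfalls: (14882−2000)/14882 = 0.8656 (×17).
Σ = 14.715361. Dividing by the full population N = 127 gives P₁ = 0.1159.

0.1159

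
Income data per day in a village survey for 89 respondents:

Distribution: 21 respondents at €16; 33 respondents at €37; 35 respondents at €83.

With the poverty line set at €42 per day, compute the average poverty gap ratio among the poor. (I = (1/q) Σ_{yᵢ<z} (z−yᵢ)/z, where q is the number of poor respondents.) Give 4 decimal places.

Below the line: 21×€16, 33×€37 (q = 54 of N = 89).
Shortfall ratios (z−y)/z: 0.6190 (×21), 0.1190 (×33); sum = 16.928571.
The income-gap ratio divides by q (the poor only): 16.928571 / 54 = 0.3135.

0.3135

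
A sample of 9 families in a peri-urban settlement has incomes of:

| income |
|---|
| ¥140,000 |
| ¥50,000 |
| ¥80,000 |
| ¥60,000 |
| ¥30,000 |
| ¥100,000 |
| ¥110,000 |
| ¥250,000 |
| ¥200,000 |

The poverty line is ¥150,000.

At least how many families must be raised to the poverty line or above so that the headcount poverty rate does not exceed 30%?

7 of the 9 families are poor, so H = 7/9 = 0.778.
A headcount ratio of at most 30% allows at most ⌊0.30 × 9⌋ = 2 poor families.
So at least 7 − 2 = 5 must be lifted.

5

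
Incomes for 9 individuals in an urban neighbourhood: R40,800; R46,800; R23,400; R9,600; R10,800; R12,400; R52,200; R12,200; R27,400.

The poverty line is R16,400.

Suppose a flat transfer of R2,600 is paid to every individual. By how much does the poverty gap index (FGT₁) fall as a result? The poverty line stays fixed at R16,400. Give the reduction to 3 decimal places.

Before: below the line — R9,600, R10,800, R12,200, R12,400; poverty gap index (FGT₁) = 0.13957.
After the R2,600 transfer: below the line — R12,200, R13,400, R14,800, R15,000; poverty gap index (FGT₁) = 0.06911.
Reduction = 0.13957 − 0.06911 = 0.070.

0.070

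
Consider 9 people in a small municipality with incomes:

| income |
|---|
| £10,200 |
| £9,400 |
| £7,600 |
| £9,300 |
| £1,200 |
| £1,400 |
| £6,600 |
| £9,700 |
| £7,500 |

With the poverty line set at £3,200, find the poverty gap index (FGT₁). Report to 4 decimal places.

0.1319

Below the line: £1,200, £1,400 (q = 2 of N = 9).
Shortfall ratios: (3200−1200)/3200 = 0.6250; (3200−1400)/3200 = 0.5625.
Sum of shortfalls = 1.187500; P₁ averages over all N: 1.187500 / 9 = 0.1319.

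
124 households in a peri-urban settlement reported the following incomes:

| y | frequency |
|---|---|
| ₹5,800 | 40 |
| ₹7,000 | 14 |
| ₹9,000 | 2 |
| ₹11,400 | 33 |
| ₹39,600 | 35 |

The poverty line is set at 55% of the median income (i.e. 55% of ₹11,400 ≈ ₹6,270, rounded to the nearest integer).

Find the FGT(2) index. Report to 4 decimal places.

0.0018

Below the line: 40×₹5,800 (q = 40 of N = 124).
Shortfall ratios: (6270−5800)/6270 = 0.0750 (×40).
Squared: 0.0056 (×40).
Sum = 0.224761; P₂ = 0.224761 / 124 = 0.0018.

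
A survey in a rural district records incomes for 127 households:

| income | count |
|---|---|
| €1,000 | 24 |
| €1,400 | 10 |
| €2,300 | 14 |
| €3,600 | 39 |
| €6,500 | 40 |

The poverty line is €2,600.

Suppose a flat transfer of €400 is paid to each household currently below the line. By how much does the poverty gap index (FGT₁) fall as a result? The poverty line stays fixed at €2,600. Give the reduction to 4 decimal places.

0.0539

Before: below the line — 24×€1,000, 10×€1,400, 14×€2,300; poverty gap index (FGT₁) = 0.165354.
After the €400 transfer: below the line — 24×€1,400, 10×€1,800; poverty gap index (FGT₁) = 0.111448.
Reduction = 0.165354 − 0.111448 = 0.0539.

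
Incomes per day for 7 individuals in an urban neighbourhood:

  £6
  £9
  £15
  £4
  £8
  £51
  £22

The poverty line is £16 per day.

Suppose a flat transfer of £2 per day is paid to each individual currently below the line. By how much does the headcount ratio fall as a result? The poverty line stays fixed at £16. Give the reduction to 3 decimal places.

0.143

Before: below the line — £4, £6, £8, £9, £15; headcount ratio = 0.71429.
After the £2 transfer: below the line — £6, £8, £10, £11; headcount ratio = 0.57143.
Reduction = 0.71429 − 0.57143 = 0.143.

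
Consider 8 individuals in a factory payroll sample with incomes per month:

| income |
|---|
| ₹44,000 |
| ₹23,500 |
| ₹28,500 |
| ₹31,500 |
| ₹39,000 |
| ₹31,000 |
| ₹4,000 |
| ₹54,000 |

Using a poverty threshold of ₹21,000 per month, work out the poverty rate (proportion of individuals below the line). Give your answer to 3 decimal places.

1 of the 8 individuals have income below ₹21,000.
H = 1/8 = 0.125.

0.125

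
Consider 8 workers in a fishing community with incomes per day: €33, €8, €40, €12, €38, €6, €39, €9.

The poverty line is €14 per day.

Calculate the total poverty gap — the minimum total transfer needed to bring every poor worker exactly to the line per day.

€21

Below the line: €6, €8, €9, €12 (q = 4 of N = 8).
Individual gaps: 14−6 = 8; 14−8 = 6; 14−9 = 5; 14−12 = 2.
Aggregate gap = €21.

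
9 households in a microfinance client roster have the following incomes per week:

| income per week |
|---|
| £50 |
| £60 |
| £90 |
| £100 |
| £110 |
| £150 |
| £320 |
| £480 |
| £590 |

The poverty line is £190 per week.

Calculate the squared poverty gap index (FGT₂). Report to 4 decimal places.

Incomes under z: £50, £60, £90, £100, £110, £150 (q = 6 of N = 9).
Relative gaps: (190−50)/190 = 0.7368; (190−60)/190 = 0.6842; (190−90)/190 = 0.5263; (190−100)/190 = 0.4737; (190−110)/190 = 0.4211; (190−150)/190 = 0.2105.
Squared: 0.5429; 0.4681; 0.2770; 0.2244; 0.1773; 0.0443.
Sum = 1.734072; P₂ = 1.734072 / 9 = 0.1927.

0.1927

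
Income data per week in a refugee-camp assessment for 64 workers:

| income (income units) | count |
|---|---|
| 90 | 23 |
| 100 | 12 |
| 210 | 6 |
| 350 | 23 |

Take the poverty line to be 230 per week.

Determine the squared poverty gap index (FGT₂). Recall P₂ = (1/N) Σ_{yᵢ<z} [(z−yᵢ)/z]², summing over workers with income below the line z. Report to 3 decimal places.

0.194

Poor units: 23×90, 12×100, 6×210 (q = 41 of N = 64).
Gap ratios (z−y)/z: (230−90)/230 = 0.6087 (×23); (230−100)/230 = 0.5652 (×12); (230−210)/230 = 0.0870 (×6).
Squared: 0.3705 (×23); 0.3195 (×12); 0.0076 (×6).
Sum = 12.400756; P₂ = 12.400756 / 64 = 0.194.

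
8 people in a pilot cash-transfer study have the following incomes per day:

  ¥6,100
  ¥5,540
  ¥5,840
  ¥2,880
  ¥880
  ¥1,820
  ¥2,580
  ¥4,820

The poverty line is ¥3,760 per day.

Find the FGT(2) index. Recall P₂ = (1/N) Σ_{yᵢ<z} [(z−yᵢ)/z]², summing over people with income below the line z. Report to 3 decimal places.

0.126

Incomes under z: ¥880, ¥1,820, ¥2,580, ¥2,880 (q = 4 of N = 8).
Relative gaps: (3760−880)/3760 = 0.7660; (3760−1820)/3760 = 0.5160; (3760−2580)/3760 = 0.3138; (3760−2880)/3760 = 0.2340.
Squared: 0.5867; 0.2662; 0.0985; 0.0548.
Sum = 1.006168; P₂ = 1.006168 / 8 = 0.126.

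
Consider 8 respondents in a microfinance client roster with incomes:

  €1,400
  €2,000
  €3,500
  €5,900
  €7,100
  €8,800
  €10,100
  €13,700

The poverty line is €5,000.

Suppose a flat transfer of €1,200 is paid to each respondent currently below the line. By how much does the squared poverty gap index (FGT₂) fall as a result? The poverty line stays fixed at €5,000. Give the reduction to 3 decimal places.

0.076

Before: below the line — €1,400, €2,000, €3,500; squared poverty gap index (FGT₂) = 0.12105.
After the €1,200 transfer: below the line — €2,600, €3,200, €4,700; squared poverty gap index (FGT₂) = 0.04545.
Reduction = 0.12105 − 0.04545 = 0.076.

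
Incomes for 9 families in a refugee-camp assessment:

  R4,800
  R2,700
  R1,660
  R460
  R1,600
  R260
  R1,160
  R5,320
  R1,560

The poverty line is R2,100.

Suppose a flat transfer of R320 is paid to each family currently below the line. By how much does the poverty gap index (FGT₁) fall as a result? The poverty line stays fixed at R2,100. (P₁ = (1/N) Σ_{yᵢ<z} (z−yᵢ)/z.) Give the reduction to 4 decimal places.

0.1016

Before: below the line — R260, R460, R1,160, R1,560, R1,600, R1,660; poverty gap index (FGT₁) = 0.312169.
After the R320 transfer: below the line — R580, R780, R1,480, R1,880, R1,920, R1,980; poverty gap index (FGT₁) = 0.210582.
Reduction = 0.312169 − 0.210582 = 0.1016.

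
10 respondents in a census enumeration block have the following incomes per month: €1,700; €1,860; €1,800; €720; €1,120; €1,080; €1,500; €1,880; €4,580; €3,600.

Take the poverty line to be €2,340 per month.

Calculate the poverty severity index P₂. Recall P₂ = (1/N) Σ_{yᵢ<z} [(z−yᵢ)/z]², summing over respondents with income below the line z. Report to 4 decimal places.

Below the line: €720, €1,080, €1,120, €1,500, €1,700, €1,800, €1,860, €1,880 (q = 8 of N = 10).
Shortfall ratios: (2340−720)/2340 = 0.6923; (2340−1080)/2340 = 0.5385; (2340−1120)/2340 = 0.5214; (2340−1500)/2340 = 0.3590; (2340−1700)/2340 = 0.2735; (2340−1800)/2340 = 0.2308; (2340−1860)/2340 = 0.2051; (2340−1880)/2340 = 0.1966.
Squared: 0.4793; 0.2899; 0.2718; 0.1289; 0.0748; 0.0533; 0.0421; 0.0386.
Sum = 1.378698; P₂ = 1.378698 / 10 = 0.1379.

0.1379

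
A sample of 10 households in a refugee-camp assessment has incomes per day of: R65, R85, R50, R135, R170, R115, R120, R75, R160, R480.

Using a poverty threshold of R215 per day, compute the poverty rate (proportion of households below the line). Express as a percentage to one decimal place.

90.0%

9 of the 10 households have income below R215.
H = 9/10 = 90.0%.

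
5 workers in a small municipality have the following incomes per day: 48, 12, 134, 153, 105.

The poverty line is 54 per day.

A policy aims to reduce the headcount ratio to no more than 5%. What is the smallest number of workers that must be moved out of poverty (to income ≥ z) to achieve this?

2

Currently q = 2 of N = 5 are below the line (H = 0.400).
A headcount ratio of at most 5% allows at most ⌊0.05 × 5⌋ = 0 poor workers.
So at least 2 − 0 = 2 must be lifted.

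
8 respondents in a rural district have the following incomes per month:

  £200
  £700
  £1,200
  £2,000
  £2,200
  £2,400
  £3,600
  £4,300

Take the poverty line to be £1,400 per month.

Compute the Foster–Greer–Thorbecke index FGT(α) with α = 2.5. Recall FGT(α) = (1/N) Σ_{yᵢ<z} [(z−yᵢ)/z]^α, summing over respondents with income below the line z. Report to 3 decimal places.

0.108

Below z: £200, £700, £1,200 (q = 3 of N = 8).
Gap ratios (z−y)/z: (1400−200)/1400 = 0.8571; (1400−700)/1400 = 0.5000; (1400−1200)/1400 = 0.1429.
Raised to α = 2.5: 0.68019; 0.17678; 0.00771.
Sum = 0.864685; FGT(2.5) = 0.864685 / 8 = 0.108.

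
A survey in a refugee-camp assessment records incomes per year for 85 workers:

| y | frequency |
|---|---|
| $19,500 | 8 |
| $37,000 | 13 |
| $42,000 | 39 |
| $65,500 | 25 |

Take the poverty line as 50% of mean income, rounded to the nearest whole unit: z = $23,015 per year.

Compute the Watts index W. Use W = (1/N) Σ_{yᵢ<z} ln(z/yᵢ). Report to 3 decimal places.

Below the line: 8×$19,500 (q = 8 of N = 85).
Log shortfalls: ln(23015/19500) = 0.1657 (×8).
W = 1.325854 / 85 = 0.016.

0.016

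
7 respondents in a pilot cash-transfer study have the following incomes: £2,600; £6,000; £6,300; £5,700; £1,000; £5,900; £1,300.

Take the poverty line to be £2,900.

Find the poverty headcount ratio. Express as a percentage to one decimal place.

3 of the 7 respondents have income below £2,900.
H = 3/7 = 42.9%.

42.9%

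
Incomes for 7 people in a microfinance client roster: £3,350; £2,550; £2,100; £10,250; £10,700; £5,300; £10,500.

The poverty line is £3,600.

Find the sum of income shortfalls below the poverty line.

£2,800

Poor units: £2,100, £2,550, £3,350 (q = 3 of N = 7).
Individual gaps: 3600−2100 = 1500; 3600−2550 = 1050; 3600−3350 = 250.
Aggregate gap = £2,800.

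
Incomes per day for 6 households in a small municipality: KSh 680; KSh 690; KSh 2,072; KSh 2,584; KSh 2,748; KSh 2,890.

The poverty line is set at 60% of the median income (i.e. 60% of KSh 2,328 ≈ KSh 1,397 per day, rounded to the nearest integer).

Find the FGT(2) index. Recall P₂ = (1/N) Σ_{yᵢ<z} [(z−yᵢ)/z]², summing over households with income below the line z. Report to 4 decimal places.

Incomes under z: KSh 680, KSh 690 (q = 2 of N = 6).
Relative gaps: (1397−680)/1397 = 0.5132; (1397−690)/1397 = 0.5061.
Squared: 0.2634; 0.2561.
Sum = 0.519540; P₂ = 0.519540 / 6 = 0.0866.

0.0866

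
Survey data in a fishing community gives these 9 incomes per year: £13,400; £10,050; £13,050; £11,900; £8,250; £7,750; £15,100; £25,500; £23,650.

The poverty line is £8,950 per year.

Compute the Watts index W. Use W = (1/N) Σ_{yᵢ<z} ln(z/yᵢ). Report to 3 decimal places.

0.025

Below z: £7,750, £8,250 (q = 2 of N = 9).
Log gaps: ln(8950/7750) = 0.1440; ln(8950/8250) = 0.0814.
W = 0.225401 / 9 = 0.025.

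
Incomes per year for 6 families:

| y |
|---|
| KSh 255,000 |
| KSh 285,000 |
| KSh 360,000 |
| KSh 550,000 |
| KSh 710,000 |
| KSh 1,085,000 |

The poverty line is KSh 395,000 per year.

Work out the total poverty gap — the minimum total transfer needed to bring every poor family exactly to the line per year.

Below the line: KSh 255,000, KSh 285,000, KSh 360,000 (q = 3 of N = 6).
Individual gaps: 395000−255000 = 140000; 395000−285000 = 110000; 395000−360000 = 35000.
Aggregate gap = KSh 285,000.

KSh 285,000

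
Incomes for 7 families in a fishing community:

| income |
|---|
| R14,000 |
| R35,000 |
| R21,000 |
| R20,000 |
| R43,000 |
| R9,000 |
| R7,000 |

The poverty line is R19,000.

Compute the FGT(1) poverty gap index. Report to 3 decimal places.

0.203

Below z: R7,000, R9,000, R14,000 (q = 3 of N = 7).
Gap ratios (z−y)/z: (19000−7000)/19000 = 0.6316; (19000−9000)/19000 = 0.5263; (19000−14000)/19000 = 0.2632.
Σ = 1.421053. Dividing by the full population N = 7 gives P₁ = 0.203.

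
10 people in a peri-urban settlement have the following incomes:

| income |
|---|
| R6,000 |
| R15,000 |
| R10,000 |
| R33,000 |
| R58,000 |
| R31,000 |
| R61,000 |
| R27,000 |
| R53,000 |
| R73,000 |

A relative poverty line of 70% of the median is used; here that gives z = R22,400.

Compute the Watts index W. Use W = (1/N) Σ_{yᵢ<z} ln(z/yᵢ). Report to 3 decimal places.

0.252

Incomes under z: R6,000, R10,000, R15,000 (q = 3 of N = 10).
ln(z/y) terms: ln(22400/6000) = 1.3173; ln(22400/10000) = 0.8065; ln(22400/15000) = 0.4010.
W = 2.524788 / 10 = 0.252.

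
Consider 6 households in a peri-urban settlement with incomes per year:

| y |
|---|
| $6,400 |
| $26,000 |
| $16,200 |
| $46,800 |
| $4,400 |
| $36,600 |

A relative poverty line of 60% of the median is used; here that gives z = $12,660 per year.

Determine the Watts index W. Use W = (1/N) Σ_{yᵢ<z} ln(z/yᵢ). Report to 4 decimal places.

Below z: $4,400, $6,400 (q = 2 of N = 6).
ln(z/y) terms: ln(12660/4400) = 1.0568; ln(12660/6400) = 0.6821.
W = 1.738992 / 6 = 0.2898.

0.2898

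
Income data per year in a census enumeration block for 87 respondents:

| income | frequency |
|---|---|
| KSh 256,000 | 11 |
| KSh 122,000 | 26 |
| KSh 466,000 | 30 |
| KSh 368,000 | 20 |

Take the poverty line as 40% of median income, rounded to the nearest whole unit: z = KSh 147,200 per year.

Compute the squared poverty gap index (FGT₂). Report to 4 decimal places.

Incomes under z: 26×KSh 122,000 (q = 26 of N = 87).
Shortfall ratios: (147200−122000)/147200 = 0.1712 (×26).
Squared: 0.0293 (×26).
Sum = 0.762007; P₂ = 0.762007 / 87 = 0.0088.

0.0088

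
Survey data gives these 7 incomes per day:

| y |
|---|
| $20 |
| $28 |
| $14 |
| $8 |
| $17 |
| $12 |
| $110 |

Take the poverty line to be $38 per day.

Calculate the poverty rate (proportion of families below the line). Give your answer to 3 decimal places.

0.857

6 of the 7 families have income below $38.
H = 6/7 = 0.857.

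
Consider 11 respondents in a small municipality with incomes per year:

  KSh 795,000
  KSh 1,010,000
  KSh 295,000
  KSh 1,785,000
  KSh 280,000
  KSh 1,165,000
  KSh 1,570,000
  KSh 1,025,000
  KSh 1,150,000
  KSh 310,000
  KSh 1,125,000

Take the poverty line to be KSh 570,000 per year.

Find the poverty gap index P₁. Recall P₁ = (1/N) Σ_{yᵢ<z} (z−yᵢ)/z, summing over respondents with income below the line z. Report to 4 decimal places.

Below the line: KSh 280,000, KSh 295,000, KSh 310,000 (q = 3 of N = 11).
Gap ratios (z−y)/z: (570000−280000)/570000 = 0.5088; (570000−295000)/570000 = 0.4825; (570000−310000)/570000 = 0.4561.
Sum of shortfalls = 1.447368; P₁ averages over all N: 1.447368 / 11 = 0.1316.

0.1316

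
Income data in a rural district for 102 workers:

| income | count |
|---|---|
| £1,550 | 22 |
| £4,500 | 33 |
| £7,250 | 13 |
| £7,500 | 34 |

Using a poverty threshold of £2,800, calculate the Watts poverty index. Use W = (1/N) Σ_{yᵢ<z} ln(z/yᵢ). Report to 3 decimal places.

Incomes under z: 22×£1,550 (q = 22 of N = 102).
Log gaps: ln(2800/1550) = 0.5914 (×22).
W = 13.010019 / 102 = 0.128.

0.128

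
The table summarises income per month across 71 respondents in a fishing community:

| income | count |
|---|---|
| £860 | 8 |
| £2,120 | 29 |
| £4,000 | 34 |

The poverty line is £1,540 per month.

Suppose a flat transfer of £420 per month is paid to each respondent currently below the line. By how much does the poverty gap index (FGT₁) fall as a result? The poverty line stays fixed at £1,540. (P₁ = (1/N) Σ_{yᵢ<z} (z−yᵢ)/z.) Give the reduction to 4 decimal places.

Before: below the line — 8×£860; poverty gap index (FGT₁) = 0.049753.
After the £420 transfer: below the line — 8×£1,280; poverty gap index (FGT₁) = 0.019023.
Reduction = 0.049753 − 0.019023 = 0.0307.

0.0307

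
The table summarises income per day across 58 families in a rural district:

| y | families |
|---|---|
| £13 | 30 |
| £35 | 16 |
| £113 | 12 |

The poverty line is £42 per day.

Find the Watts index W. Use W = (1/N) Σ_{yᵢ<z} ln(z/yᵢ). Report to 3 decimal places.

Poor units: 30×£13, 16×£35 (q = 46 of N = 58).
Log gaps: ln(42/13) = 1.1727 (×30); ln(42/35) = 0.1823 (×16).
W = 38.098753 / 58 = 0.657.

0.657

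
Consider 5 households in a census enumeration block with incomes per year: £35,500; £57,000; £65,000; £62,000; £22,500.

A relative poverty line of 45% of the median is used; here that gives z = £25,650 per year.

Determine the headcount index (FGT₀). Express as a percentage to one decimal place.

20.0%

1 of the 5 households have income below £25,650.
H = 1/5 = 20.0%.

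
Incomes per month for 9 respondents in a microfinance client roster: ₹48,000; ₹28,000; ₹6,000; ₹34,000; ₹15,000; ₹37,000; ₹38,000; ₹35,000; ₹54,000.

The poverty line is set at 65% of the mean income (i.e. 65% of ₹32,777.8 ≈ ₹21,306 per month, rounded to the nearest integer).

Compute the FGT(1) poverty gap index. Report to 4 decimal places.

0.1127

Poor units: ₹6,000, ₹15,000 (q = 2 of N = 9).
Normalized shortfalls: (21306−6000)/21306 = 0.7184; (21306−15000)/21306 = 0.2960.
Sum of shortfalls = 1.014362; P₁ averages over all N: 1.014362 / 9 = 0.1127.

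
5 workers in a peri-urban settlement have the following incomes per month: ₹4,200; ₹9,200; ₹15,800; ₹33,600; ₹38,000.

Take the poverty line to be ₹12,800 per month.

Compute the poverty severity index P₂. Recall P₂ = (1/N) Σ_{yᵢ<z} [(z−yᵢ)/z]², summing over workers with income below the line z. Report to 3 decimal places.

0.106

Below the line: ₹4,200, ₹9,200 (q = 2 of N = 5).
Relative gaps: (12800−4200)/12800 = 0.6719; (12800−9200)/12800 = 0.2812.
Squared: 0.4514; 0.0791.
Sum = 0.530518; P₂ = 0.530518 / 5 = 0.106.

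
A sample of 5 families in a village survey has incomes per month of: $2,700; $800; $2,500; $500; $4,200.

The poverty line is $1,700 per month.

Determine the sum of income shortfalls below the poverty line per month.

Incomes under z: $500, $800 (q = 2 of N = 5).
Individual gaps: 1700−500 = 1200; 1700−800 = 900.
Aggregate gap = $2,100.

$2,100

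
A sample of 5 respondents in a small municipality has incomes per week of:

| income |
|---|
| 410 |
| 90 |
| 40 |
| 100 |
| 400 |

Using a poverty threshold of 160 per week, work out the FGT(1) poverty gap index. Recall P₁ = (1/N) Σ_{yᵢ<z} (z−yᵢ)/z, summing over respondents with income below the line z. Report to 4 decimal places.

Below z: 40, 90, 100 (q = 3 of N = 5).
Normalized shortfalls: (160−40)/160 = 0.7500; (160−90)/160 = 0.4375; (160−100)/160 = 0.3750.
Σ = 1.562500. Dividing by the full population N = 5 gives P₁ = 0.3125.

0.3125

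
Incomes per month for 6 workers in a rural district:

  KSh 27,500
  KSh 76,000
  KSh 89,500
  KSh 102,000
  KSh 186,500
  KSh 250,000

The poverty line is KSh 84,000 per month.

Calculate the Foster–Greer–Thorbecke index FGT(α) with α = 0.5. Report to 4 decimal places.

0.1881

Poor units: KSh 27,500, KSh 76,000 (q = 2 of N = 6).
Normalized shortfalls: (84000−27500)/84000 = 0.6726; (84000−76000)/84000 = 0.0952.
Raised to α = 0.5: 0.82013; 0.30861.
Sum = 1.128740; FGT(0.5) = 1.128740 / 6 = 0.1881.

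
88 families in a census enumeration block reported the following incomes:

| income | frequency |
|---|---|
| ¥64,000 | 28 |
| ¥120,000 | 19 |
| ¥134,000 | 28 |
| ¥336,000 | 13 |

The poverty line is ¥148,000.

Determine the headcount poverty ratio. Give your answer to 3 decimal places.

0.852

75 of the 88 families have income below ¥148,000.
H = 75/88 = 0.852.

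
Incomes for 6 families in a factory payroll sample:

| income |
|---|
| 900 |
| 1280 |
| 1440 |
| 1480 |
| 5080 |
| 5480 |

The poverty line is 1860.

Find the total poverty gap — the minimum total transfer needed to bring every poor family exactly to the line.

2340

Below z: 900, 1280, 1440, 1480 (q = 4 of N = 6).
Individual gaps: 1860−900 = 960; 1860−1280 = 580; 1860−1440 = 420; 1860−1480 = 380.
Aggregate gap = 2340.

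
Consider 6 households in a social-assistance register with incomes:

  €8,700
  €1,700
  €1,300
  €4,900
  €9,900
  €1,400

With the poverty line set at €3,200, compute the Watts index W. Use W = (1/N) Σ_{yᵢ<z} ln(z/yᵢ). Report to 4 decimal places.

Below the line: €1,300, €1,400, €1,700 (q = 3 of N = 6).
Log gaps: ln(3200/1300) = 0.9008; ln(3200/1400) = 0.8267; ln(3200/1700) = 0.6325.
W = 2.359988 / 6 = 0.3933.

0.3933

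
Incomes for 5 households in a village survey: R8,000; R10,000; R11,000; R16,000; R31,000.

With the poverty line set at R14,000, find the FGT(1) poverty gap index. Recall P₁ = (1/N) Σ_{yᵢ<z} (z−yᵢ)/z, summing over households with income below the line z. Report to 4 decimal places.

0.1857

Below z: R8,000, R10,000, R11,000 (q = 3 of N = 5).
Shortfall ratios: (14000−8000)/14000 = 0.4286; (14000−10000)/14000 = 0.2857; (14000−11000)/14000 = 0.2143.
Σ = 0.928571. Dividing by the full population N = 5 gives P₁ = 0.1857.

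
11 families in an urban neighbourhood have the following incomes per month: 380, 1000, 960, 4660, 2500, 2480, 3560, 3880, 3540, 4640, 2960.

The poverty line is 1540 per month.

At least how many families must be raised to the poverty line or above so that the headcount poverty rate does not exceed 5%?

3 of the 11 families are poor, so H = 3/11 = 0.273.
A headcount ratio of at most 5% allows at most ⌊0.05 × 11⌋ = 0 poor families.
So at least 3 − 0 = 3 must be lifted.

3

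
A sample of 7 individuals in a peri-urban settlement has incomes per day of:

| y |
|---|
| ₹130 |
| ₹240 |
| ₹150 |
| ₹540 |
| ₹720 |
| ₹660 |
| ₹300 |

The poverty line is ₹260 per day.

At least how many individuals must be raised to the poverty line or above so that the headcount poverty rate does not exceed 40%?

Currently q = 3 of N = 7 are below the line (H = 0.429).
A headcount ratio of at most 40% allows at most ⌊0.40 × 7⌋ = 2 poor individuals.
So at least 3 − 2 = 1 must be lifted.

1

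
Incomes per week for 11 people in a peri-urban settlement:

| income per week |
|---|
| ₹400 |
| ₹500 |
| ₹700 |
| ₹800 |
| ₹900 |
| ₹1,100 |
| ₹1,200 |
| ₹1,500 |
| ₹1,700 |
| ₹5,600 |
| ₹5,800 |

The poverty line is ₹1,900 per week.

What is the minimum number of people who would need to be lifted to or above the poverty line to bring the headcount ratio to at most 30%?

6

9 of the 11 people are poor, so H = 9/11 = 0.818.
A headcount ratio of at most 30% allows at most ⌊0.30 × 11⌋ = 3 poor people.
So at least 9 − 3 = 6 must be lifted.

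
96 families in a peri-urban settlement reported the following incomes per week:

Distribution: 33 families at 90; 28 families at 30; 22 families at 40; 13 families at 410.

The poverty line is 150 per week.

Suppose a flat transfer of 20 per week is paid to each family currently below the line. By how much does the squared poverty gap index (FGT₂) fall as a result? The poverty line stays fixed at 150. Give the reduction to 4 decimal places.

0.1283

Before: below the line — 28×30, 22×40, 33×90; squared poverty gap index (FGT₂) = 0.364907.
After the 20 transfer: below the line — 28×50, 22×60, 33×110; squared poverty gap index (FGT₂) = 0.236574.
Reduction = 0.364907 − 0.236574 = 0.1283.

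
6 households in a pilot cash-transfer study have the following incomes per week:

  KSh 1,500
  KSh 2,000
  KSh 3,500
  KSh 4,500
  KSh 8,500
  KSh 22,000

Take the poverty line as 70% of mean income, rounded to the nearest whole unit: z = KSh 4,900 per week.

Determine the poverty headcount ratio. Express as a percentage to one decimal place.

66.7%

4 of the 6 households have income below KSh 4,900.
H = 4/6 = 66.7%.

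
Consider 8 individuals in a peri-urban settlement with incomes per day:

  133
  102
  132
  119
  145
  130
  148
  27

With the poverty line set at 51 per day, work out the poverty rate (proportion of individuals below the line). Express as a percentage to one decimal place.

12.5%

1 of the 8 individuals have income below 51.
H = 1/8 = 12.5%.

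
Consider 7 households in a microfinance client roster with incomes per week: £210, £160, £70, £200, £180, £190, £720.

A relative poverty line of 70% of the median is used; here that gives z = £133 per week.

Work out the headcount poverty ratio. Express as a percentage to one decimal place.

14.3%

1 of the 7 households have income below £133.
H = 1/7 = 14.3%.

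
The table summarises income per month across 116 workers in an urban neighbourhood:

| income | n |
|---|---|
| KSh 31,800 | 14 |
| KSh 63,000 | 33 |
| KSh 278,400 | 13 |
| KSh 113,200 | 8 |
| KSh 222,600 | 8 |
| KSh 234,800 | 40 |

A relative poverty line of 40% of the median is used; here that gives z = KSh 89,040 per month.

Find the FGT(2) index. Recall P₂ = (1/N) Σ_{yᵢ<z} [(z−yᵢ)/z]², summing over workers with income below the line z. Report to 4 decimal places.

Poor units: 14×KSh 31,800, 33×KSh 63,000 (q = 47 of N = 116).
Normalized shortfalls: (89040−31800)/89040 = 0.6429 (×14); (89040−63000)/89040 = 0.2925 (×33).
Squared: 0.4133 (×14); 0.0855 (×33).
Sum = 8.608160; P₂ = 8.608160 / 116 = 0.0742.

0.0742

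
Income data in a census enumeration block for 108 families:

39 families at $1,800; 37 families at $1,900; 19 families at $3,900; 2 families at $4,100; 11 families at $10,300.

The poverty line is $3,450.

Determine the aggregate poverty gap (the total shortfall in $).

$121,700

Below z: 39×$1,800, 37×$1,900 (q = 76 of N = 108).
Individual gaps: 39×(3450−1800) = 64350; 37×(3450−1900) = 57350.
Aggregate gap = $121,700.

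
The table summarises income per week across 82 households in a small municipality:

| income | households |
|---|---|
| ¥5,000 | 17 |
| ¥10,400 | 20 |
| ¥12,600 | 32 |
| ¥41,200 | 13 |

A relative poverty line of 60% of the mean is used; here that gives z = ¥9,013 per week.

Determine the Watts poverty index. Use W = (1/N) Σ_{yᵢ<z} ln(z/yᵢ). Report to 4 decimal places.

0.1222

Below z: 17×¥5,000 (q = 17 of N = 82).
Log shortfalls: ln(9013/5000) = 0.5892 (×17).
W = 10.016911 / 82 = 0.1222.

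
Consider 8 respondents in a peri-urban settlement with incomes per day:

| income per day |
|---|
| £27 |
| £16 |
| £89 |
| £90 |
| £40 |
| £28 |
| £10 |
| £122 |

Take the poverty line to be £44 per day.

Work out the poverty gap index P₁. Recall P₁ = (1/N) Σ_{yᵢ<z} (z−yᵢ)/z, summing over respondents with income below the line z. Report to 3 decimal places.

Poor units: £10, £16, £27, £28, £40 (q = 5 of N = 8).
Shortfall ratios: (44−10)/44 = 0.7727; (44−16)/44 = 0.6364; (44−27)/44 = 0.3864; (44−28)/44 = 0.3636; (44−40)/44 = 0.0909.
Sum of shortfalls = 2.250000; P₁ averages over all N: 2.250000 / 8 = 0.281.

0.281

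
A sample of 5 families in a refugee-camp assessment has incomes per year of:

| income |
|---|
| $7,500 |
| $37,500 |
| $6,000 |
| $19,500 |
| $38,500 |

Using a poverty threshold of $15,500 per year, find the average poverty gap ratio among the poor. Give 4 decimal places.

0.5645

Incomes under z: $6,000, $7,500 (q = 2 of N = 5).
Shortfall ratios (z−y)/z: 0.6129, 0.5161; sum = 1.129032.
I averages over the q = 2 poor units only: 1.129032 / 2 = 0.5645.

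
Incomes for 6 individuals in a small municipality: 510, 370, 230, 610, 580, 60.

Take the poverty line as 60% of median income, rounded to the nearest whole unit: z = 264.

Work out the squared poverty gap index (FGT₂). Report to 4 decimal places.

0.1023

Incomes under z: 60, 230 (q = 2 of N = 6).
Relative gaps: (264−60)/264 = 0.7727; (264−230)/264 = 0.1288.
Squared: 0.5971; 0.0166.
Sum = 0.613694; P₂ = 0.613694 / 6 = 0.1023.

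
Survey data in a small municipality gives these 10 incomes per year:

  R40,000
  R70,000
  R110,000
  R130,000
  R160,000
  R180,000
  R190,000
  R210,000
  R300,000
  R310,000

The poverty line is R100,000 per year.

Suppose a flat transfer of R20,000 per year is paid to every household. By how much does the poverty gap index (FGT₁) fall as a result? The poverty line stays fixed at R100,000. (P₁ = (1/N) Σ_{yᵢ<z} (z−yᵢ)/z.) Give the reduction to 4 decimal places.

0.0400

Before: below the line — R40,000, R70,000; poverty gap index (FGT₁) = 0.090000.
After the R20,000 transfer: below the line — R60,000, R90,000; poverty gap index (FGT₁) = 0.050000.
Reduction = 0.090000 − 0.050000 = 0.0400.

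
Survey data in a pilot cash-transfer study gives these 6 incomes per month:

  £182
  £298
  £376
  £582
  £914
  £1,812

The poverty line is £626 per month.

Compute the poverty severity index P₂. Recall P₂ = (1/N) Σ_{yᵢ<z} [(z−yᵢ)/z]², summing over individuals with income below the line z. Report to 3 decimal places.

0.157

Poor units: £182, £298, £376, £582 (q = 4 of N = 6).
Shortfall ratios: (626−182)/626 = 0.7093; (626−298)/626 = 0.5240; (626−376)/626 = 0.3994; (626−582)/626 = 0.0703.
Squared: 0.5031; 0.2745; 0.1595; 0.0049.
Sum = 0.942022; P₂ = 0.942022 / 6 = 0.157.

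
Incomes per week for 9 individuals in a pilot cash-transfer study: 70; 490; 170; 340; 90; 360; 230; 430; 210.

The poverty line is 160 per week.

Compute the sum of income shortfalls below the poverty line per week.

Below the line: 70, 90 (q = 2 of N = 9).
Individual gaps: 160−70 = 90; 160−90 = 70.
Aggregate gap = 160.

160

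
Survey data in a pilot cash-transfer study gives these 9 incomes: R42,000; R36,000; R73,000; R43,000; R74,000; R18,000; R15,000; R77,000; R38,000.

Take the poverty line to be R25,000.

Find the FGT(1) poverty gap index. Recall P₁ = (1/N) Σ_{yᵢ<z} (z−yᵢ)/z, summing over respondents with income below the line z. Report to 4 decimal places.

Below the line: R15,000, R18,000 (q = 2 of N = 9).
Relative gaps: (25000−15000)/25000 = 0.4000; (25000−18000)/25000 = 0.2800.
Sum of shortfalls = 0.680000; P₁ averages over all N: 0.680000 / 9 = 0.0756.

0.0756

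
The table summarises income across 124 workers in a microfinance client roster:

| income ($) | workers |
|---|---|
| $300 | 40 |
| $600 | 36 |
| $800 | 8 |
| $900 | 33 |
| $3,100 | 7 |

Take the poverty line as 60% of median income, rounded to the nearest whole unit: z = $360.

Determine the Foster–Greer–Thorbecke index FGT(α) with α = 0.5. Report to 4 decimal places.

0.1317

Below z: 40×$300 (q = 40 of N = 124).
Gap ratios (z−y)/z: (360−300)/360 = 0.1667 (×40).
Raised to α = 0.5: 0.40825 (×40).
Sum = 16.329932; FGT(0.5) = 16.329932 / 124 = 0.1317.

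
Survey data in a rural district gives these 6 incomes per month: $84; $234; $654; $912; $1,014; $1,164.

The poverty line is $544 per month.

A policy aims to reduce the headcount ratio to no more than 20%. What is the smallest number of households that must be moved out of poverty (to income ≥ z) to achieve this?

2 of the 6 households are poor, so H = 2/6 = 0.333.
A headcount ratio of at most 20% allows at most ⌊0.20 × 6⌋ = 1 poor households.
So at least 2 − 1 = 1 must be lifted.

1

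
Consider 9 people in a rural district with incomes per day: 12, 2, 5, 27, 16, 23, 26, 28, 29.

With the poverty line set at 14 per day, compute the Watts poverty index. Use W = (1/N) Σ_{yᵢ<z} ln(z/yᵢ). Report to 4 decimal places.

Below z: 2, 5, 12 (q = 3 of N = 9).
Log gaps: ln(14/2) = 1.9459; ln(14/5) = 1.0296; ln(14/12) = 0.1542.
W = 3.129680 / 9 = 0.3477.

0.3477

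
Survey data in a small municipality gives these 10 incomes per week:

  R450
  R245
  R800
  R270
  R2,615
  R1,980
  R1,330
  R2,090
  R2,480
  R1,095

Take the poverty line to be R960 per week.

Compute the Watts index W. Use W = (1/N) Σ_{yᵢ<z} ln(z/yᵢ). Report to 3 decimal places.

Below z: R245, R270, R450, R800 (q = 4 of N = 10).
ln(z/y) terms: ln(960/245) = 1.3657; ln(960/270) = 1.2685; ln(960/450) = 0.7577; ln(960/800) = 0.1823.
W = 3.574194 / 10 = 0.357.

0.357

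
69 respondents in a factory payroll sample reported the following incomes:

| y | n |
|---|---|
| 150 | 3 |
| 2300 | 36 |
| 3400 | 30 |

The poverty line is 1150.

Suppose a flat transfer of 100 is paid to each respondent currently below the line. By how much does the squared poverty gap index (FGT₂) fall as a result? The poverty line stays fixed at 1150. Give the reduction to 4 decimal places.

0.0062

Before: below the line — 3×150; squared poverty gap index (FGT₂) = 0.032876.
After the 100 transfer: below the line — 3×250; squared poverty gap index (FGT₂) = 0.026629.
Reduction = 0.032876 − 0.026629 = 0.0062.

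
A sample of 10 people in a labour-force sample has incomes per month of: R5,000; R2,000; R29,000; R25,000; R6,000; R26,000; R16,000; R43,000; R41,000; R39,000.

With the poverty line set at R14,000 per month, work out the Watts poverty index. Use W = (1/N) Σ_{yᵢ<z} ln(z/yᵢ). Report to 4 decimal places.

Poor units: R2,000, R5,000, R6,000 (q = 3 of N = 10).
Log gaps: ln(14000/2000) = 1.9459; ln(14000/5000) = 1.0296; ln(14000/6000) = 0.8473.
W = 3.822827 / 10 = 0.3823.

0.3823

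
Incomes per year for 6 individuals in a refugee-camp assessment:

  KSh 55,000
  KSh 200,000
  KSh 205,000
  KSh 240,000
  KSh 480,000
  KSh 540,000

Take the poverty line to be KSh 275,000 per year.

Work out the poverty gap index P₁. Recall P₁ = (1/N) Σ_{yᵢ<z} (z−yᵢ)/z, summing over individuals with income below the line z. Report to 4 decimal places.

Below the line: KSh 55,000, KSh 200,000, KSh 205,000, KSh 240,000 (q = 4 of N = 6).
Relative gaps: (275000−55000)/275000 = 0.8000; (275000−200000)/275000 = 0.2727; (275000−205000)/275000 = 0.2545; (275000−240000)/275000 = 0.1273.
Sum of shortfalls = 1.454545; P₁ averages over all N: 1.454545 / 6 = 0.2424.

0.2424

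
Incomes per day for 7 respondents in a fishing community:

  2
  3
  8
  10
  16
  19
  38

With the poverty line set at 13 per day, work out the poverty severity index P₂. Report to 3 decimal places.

0.216

Below the line: 2, 3, 8, 10 (q = 4 of N = 7).
Gap ratios (z−y)/z: (13−2)/13 = 0.8462; (13−3)/13 = 0.7692; (13−8)/13 = 0.3846; (13−10)/13 = 0.2308.
Squared: 0.7160; 0.5917; 0.1479; 0.0533.
Sum = 1.508876; P₂ = 1.508876 / 7 = 0.216.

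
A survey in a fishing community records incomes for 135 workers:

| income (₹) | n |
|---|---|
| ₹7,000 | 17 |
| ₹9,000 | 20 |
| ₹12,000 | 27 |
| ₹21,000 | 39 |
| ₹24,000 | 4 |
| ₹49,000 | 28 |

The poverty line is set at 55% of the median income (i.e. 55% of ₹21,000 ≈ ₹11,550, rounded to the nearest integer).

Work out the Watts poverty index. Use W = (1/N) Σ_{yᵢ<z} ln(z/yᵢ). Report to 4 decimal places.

Below the line: 17×₹7,000, 20×₹9,000 (q = 37 of N = 135).
ln(z/y) terms: ln(11550/7000) = 0.5008 (×17); ln(11550/9000) = 0.2495 (×20).
W = 13.502397 / 135 = 0.1000.

0.1000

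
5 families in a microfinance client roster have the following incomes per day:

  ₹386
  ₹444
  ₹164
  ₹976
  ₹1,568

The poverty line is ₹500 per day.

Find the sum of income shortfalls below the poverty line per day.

₹506

Below z: ₹164, ₹386, ₹444 (q = 3 of N = 5).
Individual gaps: 500−164 = 336; 500−386 = 114; 500−444 = 56.
Aggregate gap = ₹506.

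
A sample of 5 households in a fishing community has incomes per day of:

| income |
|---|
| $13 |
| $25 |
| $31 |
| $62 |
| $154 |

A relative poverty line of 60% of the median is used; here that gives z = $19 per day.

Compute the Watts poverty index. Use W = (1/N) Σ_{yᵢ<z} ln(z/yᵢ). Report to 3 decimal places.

Below z: $13 (q = 1 of N = 5).
ln(z/y) terms: ln(19/13) = 0.3795.
W = 0.379490 / 5 = 0.076.

0.076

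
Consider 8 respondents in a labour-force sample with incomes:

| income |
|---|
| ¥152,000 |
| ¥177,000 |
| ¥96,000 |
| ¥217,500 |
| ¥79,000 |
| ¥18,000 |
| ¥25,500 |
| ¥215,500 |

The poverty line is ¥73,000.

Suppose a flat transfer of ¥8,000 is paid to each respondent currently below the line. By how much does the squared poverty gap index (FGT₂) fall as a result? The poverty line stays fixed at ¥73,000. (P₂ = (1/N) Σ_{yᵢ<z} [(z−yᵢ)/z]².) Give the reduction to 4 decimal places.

0.0355

Before: below the line — ¥18,000, ¥25,500; squared poverty gap index (FGT₂) = 0.123880.
After the ¥8,000 transfer: below the line — ¥26,000, ¥33,500; squared poverty gap index (FGT₂) = 0.088414.
Reduction = 0.123880 − 0.088414 = 0.0355.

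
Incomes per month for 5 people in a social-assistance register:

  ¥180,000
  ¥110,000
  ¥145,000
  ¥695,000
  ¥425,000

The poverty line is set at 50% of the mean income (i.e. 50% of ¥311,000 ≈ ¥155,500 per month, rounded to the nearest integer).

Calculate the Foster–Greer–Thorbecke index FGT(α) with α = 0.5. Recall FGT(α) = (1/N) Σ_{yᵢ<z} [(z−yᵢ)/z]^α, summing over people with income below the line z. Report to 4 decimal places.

0.1602

Incomes under z: ¥110,000, ¥145,000 (q = 2 of N = 5).
Normalized shortfalls: (155500−110000)/155500 = 0.2926; (155500−145000)/155500 = 0.0675.
Raised to α = 0.5: 0.54093; 0.25985.
Sum = 0.800783; FGT(0.5) = 0.800783 / 5 = 0.1602.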